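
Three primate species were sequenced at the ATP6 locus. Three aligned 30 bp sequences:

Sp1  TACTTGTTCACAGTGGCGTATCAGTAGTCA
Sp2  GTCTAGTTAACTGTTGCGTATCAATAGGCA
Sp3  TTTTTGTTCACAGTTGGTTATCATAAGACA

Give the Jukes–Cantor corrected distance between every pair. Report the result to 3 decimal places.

d(Sp1,Sp2) = 0.330, d(Sp1,Sp3) = 0.330, d(Sp2,Sp3) = 0.441

Sp1–Sp2: 8/30 sites differ → p ≈ 0.266667, d = −0.75 ln(1 − 0.355556) = 0.329526 ≈ 0.330.
Sp1–Sp3: 8/30 sites differ → p ≈ 0.266667, d = −0.75 ln(1 − 0.355556) = 0.329526 ≈ 0.330.
Sp2–Sp3: 10/30 sites differ → p ≈ 0.333333, d = −0.75 ln(1 − 0.444444) = 0.440839 ≈ 0.441.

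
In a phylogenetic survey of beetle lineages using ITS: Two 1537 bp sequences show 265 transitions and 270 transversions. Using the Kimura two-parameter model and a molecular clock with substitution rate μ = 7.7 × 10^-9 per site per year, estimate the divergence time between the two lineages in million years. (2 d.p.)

P = 265/1537 ≈ 0.172414 and Q = 270/1537 ≈ 0.175667.
Under the Kimura two-parameter model, d = −½ ln(1 − 2P − Q) − ¼ ln(1 − 2Q).
1 − 2P − Q = 0.479505, giving −½ ln(0.479505) = 0.367500.
1 − 2Q = 0.648666, giving −¼ ln(0.648666) = 0.108209.
d = 0.367500 + 0.108209 = 0.475709.
Under a molecular clock d = 2μt, so t = d/(2μ) = 0.475709 / (2 × 7.7 × 10^-9) = 30.89 million years.

30.89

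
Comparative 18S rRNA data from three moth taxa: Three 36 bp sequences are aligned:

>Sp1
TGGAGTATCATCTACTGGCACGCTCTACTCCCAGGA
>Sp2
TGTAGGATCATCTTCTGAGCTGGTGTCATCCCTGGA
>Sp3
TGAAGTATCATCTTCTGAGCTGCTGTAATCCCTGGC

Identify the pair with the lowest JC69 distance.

Sp2 and Sp3

Sp1–Sp2: 12/36 differ, p = 0.333, d = 0.441.
Sp1–Sp3: 10/36 differ, p = 0.278, d = 0.347.
Sp2–Sp3: 5/36 differ, p = 0.139, d = 0.154.
The smallest distance is between Sp2 and Sp3.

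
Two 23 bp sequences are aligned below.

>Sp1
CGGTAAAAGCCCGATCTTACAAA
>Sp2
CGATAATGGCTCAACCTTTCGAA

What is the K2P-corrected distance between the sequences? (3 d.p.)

Of 23 sites, 6 differences are transitions and 2 are transversions, so P = 6/23 ≈ 0.26087 and Q = 2/23 ≈ 0.086957.
Under the Kimura two-parameter model, d = −½ ln(1 − 2P − Q) − ¼ ln(1 − 2Q).
1 − 2P − Q = 0.391303, giving −½ ln(0.391303) = 0.469137.
1 − 2Q = 0.826086, giving −¼ ln(0.826086) = 0.047764.
d = 0.469137 + 0.047764 = 0.516901.

0.517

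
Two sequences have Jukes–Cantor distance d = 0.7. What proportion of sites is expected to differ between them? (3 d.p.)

0.455

p = (3/4)(1 − e^(−4d/3)) = 0.75 × (1 − e^(-0.933333)) = 0.75 × (1 − 0.393241) = 0.455069.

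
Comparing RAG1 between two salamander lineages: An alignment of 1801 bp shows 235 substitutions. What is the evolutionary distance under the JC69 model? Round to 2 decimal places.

0.14

p = 235/1801 ≈ 0.130483.
d = −(3/4) ln(1 − 4p/3) = −0.75 ln(1 − 0.173977) = −0.75 ln(0.826023)
  = −0.75 × (-0.191133) = 0.143350 substitutions/site.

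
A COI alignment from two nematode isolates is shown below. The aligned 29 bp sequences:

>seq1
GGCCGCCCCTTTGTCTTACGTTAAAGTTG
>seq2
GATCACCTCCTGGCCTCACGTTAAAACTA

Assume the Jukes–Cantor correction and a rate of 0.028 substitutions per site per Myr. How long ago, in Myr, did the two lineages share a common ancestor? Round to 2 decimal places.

9.44

The sequences differ at 11 of 29 sites, so p = 11/29 ≈ 0.37931.
d = −(3/4) ln(1 − 4p/3) = −0.75 ln(1 − 0.505747) = −0.75 ln(0.494253)
  = −0.75 × (-0.704708) = 0.528531 substitutions/site.
Under a molecular clock d = 2μt, so t = d/(2μ) = 0.528531 / (2 × 0.028) = 9.44 Myr.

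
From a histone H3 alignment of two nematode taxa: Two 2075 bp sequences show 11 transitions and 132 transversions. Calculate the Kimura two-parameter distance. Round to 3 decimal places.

P = 11/2075 ≈ 0.005301 and Q = 132/2075 ≈ 0.063614.
Under the Kimura two-parameter model, d = −½ ln(1 − 2P − Q) − ¼ ln(1 − 2Q).
1 − 2P − Q = 0.925784, giving −½ ln(0.925784) = 0.038557.
1 − 2Q = 0.872772, giving −¼ ln(0.872772) = 0.034020.
d = 0.038557 + 0.034020 = 0.072577.

0.073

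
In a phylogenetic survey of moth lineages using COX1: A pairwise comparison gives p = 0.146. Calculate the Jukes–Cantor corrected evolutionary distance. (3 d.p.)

0.162

d = −(3/4) ln(1 − 4p/3) = −0.75 ln(1 − 0.194667) = −0.75 ln(0.805333)
  = −0.75 × (-0.216499) = 0.162374 substitutions/site.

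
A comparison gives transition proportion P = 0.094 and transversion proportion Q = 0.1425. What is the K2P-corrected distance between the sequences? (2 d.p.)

Under the Kimura two-parameter model, d = −½ ln(1 − 2P − Q) − ¼ ln(1 − 2Q).
1 − 2P − Q = 0.6695, giving −½ ln(0.6695) = 0.200612.
1 − 2Q = 0.715, giving −¼ ln(0.715) = 0.083868.
d = 0.200612 + 0.083868 = 0.284480.

0.28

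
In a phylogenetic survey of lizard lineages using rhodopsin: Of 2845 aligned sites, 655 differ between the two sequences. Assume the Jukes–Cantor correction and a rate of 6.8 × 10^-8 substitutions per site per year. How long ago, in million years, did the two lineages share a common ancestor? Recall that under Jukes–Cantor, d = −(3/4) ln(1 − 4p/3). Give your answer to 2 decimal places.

p = 655/2845 ≈ 0.230228.
d = −(3/4) ln(1 − 4p/3) = −0.75 ln(1 − 0.306971) = −0.75 ln(0.693029)
  = −0.75 × (-0.366683) = 0.275012 substitutions/site.
Under a molecular clock d = 2μt, so t = d/(2μ) = 0.275012 / (2 × 6.8 × 10^-8) = 2.02 million years.

2.02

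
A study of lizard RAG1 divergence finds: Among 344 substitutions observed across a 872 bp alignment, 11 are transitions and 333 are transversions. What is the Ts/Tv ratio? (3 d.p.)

0.033

R = 11/333 = 0.033033… ≈ 0.033 (to 3 d.p.).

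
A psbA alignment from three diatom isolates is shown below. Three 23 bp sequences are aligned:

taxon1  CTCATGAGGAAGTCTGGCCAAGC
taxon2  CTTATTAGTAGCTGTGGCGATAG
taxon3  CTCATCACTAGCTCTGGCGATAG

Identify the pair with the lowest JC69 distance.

taxon2 and taxon3

taxon1–taxon2: 10/23 differ, p = 0.435, d = 0.650.
taxon1–taxon3: 9/23 differ, p = 0.391, d = 0.553.
taxon2–taxon3: 4/23 differ, p = 0.174, d = 0.198.
The smallest distance is between taxon2 and taxon3.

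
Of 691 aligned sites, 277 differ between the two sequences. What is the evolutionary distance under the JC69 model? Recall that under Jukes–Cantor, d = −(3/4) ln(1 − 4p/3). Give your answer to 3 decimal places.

p = 277/691 ≈ 0.400868.
d = −(3/4) ln(1 − 4p/3) = −0.75 ln(1 − 0.534491) = −0.75 ln(0.465509)
  = −0.75 × (-0.764624) = 0.573468 substitutions/site.

0.573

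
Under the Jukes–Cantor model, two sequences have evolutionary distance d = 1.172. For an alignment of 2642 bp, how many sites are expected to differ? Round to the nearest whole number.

1566

Invert JC69: p = (3/4)(1 − e^(−4d/3)) = 0.75 × (1 − e^(-1.562667)) = 0.75 × (1 − 0.209576) = 0.592818.
Expected differing sites = pL ≈ 0.592818 × 2642 = 1566.225156 ≈ 1566.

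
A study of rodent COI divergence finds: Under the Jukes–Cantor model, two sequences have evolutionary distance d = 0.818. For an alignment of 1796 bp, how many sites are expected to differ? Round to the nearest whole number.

Invert JC69: p = (3/4)(1 − e^(−4d/3)) = 0.75 × (1 − e^(-1.090667)) = 0.75 × (1 − 0.335992) = 0.498006.
Expected differing sites = pL ≈ 0.498006 × 1796 = 894.418776 ≈ 894.

894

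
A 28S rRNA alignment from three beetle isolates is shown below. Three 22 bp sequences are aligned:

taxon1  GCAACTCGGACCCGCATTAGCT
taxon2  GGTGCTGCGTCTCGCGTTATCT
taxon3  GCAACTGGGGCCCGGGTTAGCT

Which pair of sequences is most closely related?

taxon1–taxon2: 9/22 differ, p = 0.409, d = 0.591.
taxon1–taxon3: 4/22 differ, p = 0.182, d = 0.208.
taxon2–taxon3: 8/22 differ, p = 0.364, d = 0.497.
The smallest distance is between taxon1 and taxon3.

taxon1 and taxon3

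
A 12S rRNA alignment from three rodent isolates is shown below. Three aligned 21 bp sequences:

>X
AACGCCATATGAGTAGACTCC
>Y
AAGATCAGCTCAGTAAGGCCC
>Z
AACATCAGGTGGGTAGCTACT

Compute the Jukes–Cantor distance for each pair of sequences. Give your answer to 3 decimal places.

X–Y: 10/21 sites differ → p ≈ 0.47619, d = −0.75 ln(1 − 0.63492) = 0.755729 ≈ 0.756.
X–Z: 9/21 sites differ → p ≈ 0.428571, d = −0.75 ln(1 − 0.571428) = 0.635472 ≈ 0.635.
Y–Z: 9/21 sites differ → p ≈ 0.428571, d = −0.75 ln(1 − 0.571428) = 0.635472 ≈ 0.635.

d(X,Y) = 0.756, d(X,Z) = 0.635, d(Y,Z) = 0.635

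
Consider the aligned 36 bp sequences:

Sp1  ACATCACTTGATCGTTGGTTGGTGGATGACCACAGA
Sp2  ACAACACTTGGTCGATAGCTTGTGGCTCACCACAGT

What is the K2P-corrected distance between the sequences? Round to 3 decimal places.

0.304

Of 36 sites, 3 differences are transitions and 6 are transversions, so P = 3/36 ≈ 0.083333 and Q = 6/36 ≈ 0.166667.
Under the Kimura two-parameter model, d = −½ ln(1 − 2P − Q) − ¼ ln(1 − 2Q).
1 − 2P − Q = 0.666667, giving −½ ln(0.666667) = 0.202732.
1 − 2Q = 0.666666, giving −¼ ln(0.666666) = 0.101367.
d = 0.202732 + 0.101367 = 0.304099.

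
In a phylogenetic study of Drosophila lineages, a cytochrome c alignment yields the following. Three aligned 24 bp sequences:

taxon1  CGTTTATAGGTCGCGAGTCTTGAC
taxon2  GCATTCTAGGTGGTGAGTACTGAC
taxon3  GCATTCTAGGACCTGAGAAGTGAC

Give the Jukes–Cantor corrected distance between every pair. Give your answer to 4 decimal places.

taxon1–taxon2: 8/24 sites differ → p ≈ 0.333333, d = −0.75 ln(1 − 0.444444) = 0.440839 ≈ 0.4408.
taxon1–taxon3: 10/24 sites differ → p ≈ 0.416667, d = −0.75 ln(1 − 0.555556) = 0.608198 ≈ 0.6082.
taxon2–taxon3: 5/24 sites differ → p ≈ 0.208333, d = −0.75 ln(1 − 0.277777) = 0.244066 ≈ 0.2441.

d(taxon1,taxon2) = 0.4408, d(taxon1,taxon3) = 0.6082, d(taxon2,taxon3) = 0.2441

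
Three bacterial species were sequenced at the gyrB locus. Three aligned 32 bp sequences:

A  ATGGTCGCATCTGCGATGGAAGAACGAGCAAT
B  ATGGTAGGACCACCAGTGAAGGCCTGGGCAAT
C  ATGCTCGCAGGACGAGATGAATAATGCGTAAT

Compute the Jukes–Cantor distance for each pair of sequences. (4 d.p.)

d(A,B) = 0.5851, d(A,C) = 0.6566, d(B,C) = 0.7356

A–B: 13/32 sites differ → p = 0.40625, d = −0.75 ln(1 − 0.541667) = 0.585119 ≈ 0.5851.
A–C: 14/32 sites differ → p = 0.4375, d = −0.75 ln(1 − 0.583333) = 0.656601 ≈ 0.6566.
B–C: 15/32 sites differ → p = 0.46875, d = −0.75 ln(1 − 0.625) = 0.735622 ≈ 0.7356.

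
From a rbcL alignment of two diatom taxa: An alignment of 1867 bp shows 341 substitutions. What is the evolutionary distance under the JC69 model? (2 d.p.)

p = 341/1867 ≈ 0.182646.
d = −(3/4) ln(1 − 4p/3) = −0.75 ln(1 − 0.243528) = −0.75 ln(0.756472)
  = −0.75 × (-0.279090) = 0.209318 substitutions/site.

0.21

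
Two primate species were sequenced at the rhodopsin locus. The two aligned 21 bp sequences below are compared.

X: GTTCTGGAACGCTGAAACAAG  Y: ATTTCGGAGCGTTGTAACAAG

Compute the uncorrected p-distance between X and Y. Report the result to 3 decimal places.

The sequences differ at 6 of 21 positions (sites 1, 4, 5, 9, 12, 15).
p = 6/21 = 0.285714… ≈ 0.286 (to 3 d.p.).

0.286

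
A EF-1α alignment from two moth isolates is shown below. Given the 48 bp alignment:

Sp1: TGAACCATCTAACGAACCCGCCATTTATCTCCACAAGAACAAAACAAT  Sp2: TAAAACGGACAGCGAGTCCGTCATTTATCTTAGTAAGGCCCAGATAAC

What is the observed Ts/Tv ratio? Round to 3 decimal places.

Transitions are A↔G and C↔T; transversions are all other mismatches.
Transitions: 14. Transversions: 6.
R = 14/6 = 2.333333… ≈ 2.333 (to 3 d.p.).

2.333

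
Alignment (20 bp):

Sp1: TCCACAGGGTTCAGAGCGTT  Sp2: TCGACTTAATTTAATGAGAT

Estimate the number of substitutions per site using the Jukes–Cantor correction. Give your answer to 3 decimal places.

0.824

The sequences differ at 10 of 20 sites (3, 6, 7, 8, 9, 12, 14, 15, 17, 19), so p = 10/20 = 0.5.
d = −(3/4) ln(1 − 4p/3) = −0.75 ln(1 − 0.666667) = −0.75 ln(0.333333)
  = −0.75 × (-1.098613) = 0.823960 substitutions/site.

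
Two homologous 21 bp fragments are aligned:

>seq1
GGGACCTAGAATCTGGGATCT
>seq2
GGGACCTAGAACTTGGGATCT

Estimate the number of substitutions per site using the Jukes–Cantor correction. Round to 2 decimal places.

0.10

The sequences differ at 2 of 21 sites (12, 13), so p = 2/21 ≈ 0.095238.
d = −(3/4) ln(1 − 4p/3) = −0.75 ln(1 − 0.126984) = −0.75 ln(0.873016)
  = −0.75 × (-0.135801) = 0.101851 substitutions/site.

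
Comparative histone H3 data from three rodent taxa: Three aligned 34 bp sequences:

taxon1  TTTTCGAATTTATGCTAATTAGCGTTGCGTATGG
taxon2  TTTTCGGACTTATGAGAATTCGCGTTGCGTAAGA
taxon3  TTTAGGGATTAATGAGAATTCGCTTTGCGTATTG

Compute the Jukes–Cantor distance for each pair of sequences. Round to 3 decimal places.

d(taxon1,taxon2) = 0.241, d(taxon1,taxon3) = 0.326, d(taxon2,taxon3) = 0.282

taxon1–taxon2: 7/34 sites differ → p ≈ 0.205882, d = −0.75 ln(1 − 0.274509) = 0.240680 ≈ 0.241.
taxon1–taxon3: 9/34 sites differ → p ≈ 0.264706, d = −0.75 ln(1 − 0.352941) = 0.326488 ≈ 0.326.
taxon2–taxon3: 8/34 sites differ → p ≈ 0.235294, d = −0.75 ln(1 − 0.313725) = 0.282358 ≈ 0.282.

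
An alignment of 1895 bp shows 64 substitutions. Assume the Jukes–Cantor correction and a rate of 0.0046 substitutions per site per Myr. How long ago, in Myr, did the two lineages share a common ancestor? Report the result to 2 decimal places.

p = 64/1895 ≈ 0.033773.
d = −(3/4) ln(1 − 4p/3) = −0.75 ln(1 − 0.045031) = −0.75 ln(0.954969)
  = −0.75 × (-0.046076) = 0.034557 substitutions/site.
Under a molecular clock d = 2μt, so t = d/(2μ) = 0.034557 / (2 × 0.0046) = 3.76 Myr.

3.76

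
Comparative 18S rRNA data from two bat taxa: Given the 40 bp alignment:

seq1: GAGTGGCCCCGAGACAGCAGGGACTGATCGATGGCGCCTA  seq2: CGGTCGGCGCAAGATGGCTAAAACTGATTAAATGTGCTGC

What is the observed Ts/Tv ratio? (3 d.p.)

1.222

Transitions are A↔G and C↔T; transversions are all other mismatches.
Transitions: 11. Transversions: 9.
R = 11/9 = 1.222222… ≈ 1.222 (to 3 d.p.).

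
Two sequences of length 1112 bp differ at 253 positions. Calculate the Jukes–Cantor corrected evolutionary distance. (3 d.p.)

0.271

p = 253/1112 ≈ 0.227518.
d = −(3/4) ln(1 − 4p/3) = −0.75 ln(1 − 0.303357) = −0.75 ln(0.696643)
  = −0.75 × (-0.361482) = 0.271112 substitutions/site.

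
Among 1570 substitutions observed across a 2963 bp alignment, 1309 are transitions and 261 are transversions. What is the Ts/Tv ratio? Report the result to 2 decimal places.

R = 1309/261 = 5.015325… ≈ 5.02 (to 2 d.p.).

5.02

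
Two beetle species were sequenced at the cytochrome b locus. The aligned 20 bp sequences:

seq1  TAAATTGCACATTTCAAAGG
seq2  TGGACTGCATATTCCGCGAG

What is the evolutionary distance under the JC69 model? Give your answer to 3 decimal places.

The sequences differ at 9 of 20 sites (2, 3, 5, 10, 14, 16, 17, 18, 19), so p = 9/20 = 0.45.
d = −(3/4) ln(1 − 4p/3) = −0.75 ln(1 − 0.6) = −0.75 ln(0.4)
  = −0.75 × (-0.916291) = 0.687218 substitutions/site.

0.687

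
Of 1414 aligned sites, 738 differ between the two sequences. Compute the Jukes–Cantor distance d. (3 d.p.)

p = 738/1414 ≈ 0.521924.
d = −(3/4) ln(1 − 4p/3) = −0.75 ln(1 − 0.695899) = −0.75 ln(0.304101)
  = −0.75 × (-1.190395) = 0.892796 substitutions/site.

0.893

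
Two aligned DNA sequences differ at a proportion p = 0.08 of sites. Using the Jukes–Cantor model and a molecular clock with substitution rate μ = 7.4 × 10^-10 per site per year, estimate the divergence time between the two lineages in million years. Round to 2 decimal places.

d = −(3/4) ln(1 − 4p/3) = −0.75 ln(1 − 0.106667) = −0.75 ln(0.893333)
  = −0.75 × (-0.112796) = 0.084597 substitutions/site.
Under a molecular clock d = 2μt, so t = d/(2μ) = 0.084597 / (2 × 7.4 × 10^-10) = 57.16 million years.

57.16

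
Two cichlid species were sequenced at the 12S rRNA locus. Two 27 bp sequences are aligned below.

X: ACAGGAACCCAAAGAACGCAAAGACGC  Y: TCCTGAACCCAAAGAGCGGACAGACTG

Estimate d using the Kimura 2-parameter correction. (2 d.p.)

0.39

Of 27 sites, 1 differences are transitions and 7 are transversions, so P = 1/27 ≈ 0.037037 and Q = 7/27 ≈ 0.259259.
Under the Kimura two-parameter model, d = −½ ln(1 − 2P − Q) − ¼ ln(1 − 2Q).
1 − 2P − Q = 0.666667, giving −½ ln(0.666667) = 0.202732.
1 − 2Q = 0.481482, giving −¼ ln(0.481482) = 0.182722.
d = 0.202732 + 0.182722 = 0.385454.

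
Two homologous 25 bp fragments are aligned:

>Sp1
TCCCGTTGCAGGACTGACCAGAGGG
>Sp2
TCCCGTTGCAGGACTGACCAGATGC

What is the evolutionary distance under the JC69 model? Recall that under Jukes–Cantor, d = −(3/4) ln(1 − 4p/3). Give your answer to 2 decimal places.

0.08

The sequences differ at 2 of 25 sites (23, 25), so p = 2/25 = 0.08.
d = −(3/4) ln(1 − 4p/3) = −0.75 ln(1 − 0.106667) = −0.75 ln(0.893333)
  = −0.75 × (-0.112796) = 0.084597 substitutions/site.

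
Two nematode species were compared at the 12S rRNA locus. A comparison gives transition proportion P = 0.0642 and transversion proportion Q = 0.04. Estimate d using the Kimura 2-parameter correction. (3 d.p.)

Under the Kimura two-parameter model, d = −½ ln(1 − 2P − Q) − ¼ ln(1 − 2Q).
1 − 2P − Q = 0.8316, giving −½ ln(0.8316) = 0.092202.
1 − 2Q = 0.92, giving −¼ ln(0.92) = 0.020845.
d = 0.092202 + 0.020845 = 0.113047.

0.113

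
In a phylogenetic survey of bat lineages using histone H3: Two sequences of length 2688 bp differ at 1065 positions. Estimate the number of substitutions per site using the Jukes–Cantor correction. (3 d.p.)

p = 1065/2688 ≈ 0.396205.
d = −(3/4) ln(1 − 4p/3) = −0.75 ln(1 − 0.528273) = −0.75 ln(0.471727)
  = −0.75 × (-0.751355) = 0.563516 substitutions/site.

0.564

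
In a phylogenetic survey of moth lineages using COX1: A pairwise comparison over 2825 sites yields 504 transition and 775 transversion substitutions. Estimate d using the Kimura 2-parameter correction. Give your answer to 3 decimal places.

0.698

P = 504/2825 ≈ 0.178407 and Q = 775/2825 ≈ 0.274336.
Under the Kimura two-parameter model, d = −½ ln(1 − 2P − Q) − ¼ ln(1 − 2Q).
1 − 2P − Q = 0.36885, giving −½ ln(0.36885) = 0.498683.
1 − 2Q = 0.451328, giving −¼ ln(0.451328) = 0.198890.
d = 0.498683 + 0.198890 = 0.697573.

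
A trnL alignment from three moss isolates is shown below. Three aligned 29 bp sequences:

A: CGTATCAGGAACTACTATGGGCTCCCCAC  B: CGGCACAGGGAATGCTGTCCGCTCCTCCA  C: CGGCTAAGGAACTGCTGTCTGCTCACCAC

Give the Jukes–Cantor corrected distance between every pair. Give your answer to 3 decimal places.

A–B: 12/29 sites differ → p ≈ 0.413793, d = −0.75 ln(1 − 0.551724) = 0.601760 ≈ 0.602.
A–C: 8/29 sites differ → p ≈ 0.275862, d = −0.75 ln(1 − 0.367816) = 0.343931 ≈ 0.344.
B–C: 9/29 sites differ → p ≈ 0.310345, d = −0.75 ln(1 − 0.413793) = 0.400562 ≈ 0.401.

d(A,B) = 0.602, d(A,C) = 0.344, d(B,C) = 0.401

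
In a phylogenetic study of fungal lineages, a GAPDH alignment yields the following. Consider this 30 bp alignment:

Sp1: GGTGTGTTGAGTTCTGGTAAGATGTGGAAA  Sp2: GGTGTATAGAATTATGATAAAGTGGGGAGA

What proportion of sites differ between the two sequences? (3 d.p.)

0.300

The sequences differ at 9 of 30 positions (sites 6, 8, 11, 14, 17, 21, 22, 25, 29).
p = 9/30 = 0.300.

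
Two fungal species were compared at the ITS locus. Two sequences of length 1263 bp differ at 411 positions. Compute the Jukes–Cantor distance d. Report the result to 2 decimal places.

0.43

p = 411/1263 ≈ 0.325416.
d = −(3/4) ln(1 − 4p/3) = −0.75 ln(1 − 0.433888) = −0.75 ln(0.566112)
  = −0.75 × (-0.568963) = 0.426722 substitutions/site.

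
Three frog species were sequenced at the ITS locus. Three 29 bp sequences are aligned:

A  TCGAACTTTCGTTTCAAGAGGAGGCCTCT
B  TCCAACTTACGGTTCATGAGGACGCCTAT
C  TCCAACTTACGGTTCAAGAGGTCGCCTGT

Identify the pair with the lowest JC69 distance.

A–B: 6/29 differ, p = 0.207, d = 0.242.
A–C: 6/29 differ, p = 0.207, d = 0.242.
B–C: 3/29 differ, p = 0.103, d = 0.111.
The smallest distance is between B and C.

B and C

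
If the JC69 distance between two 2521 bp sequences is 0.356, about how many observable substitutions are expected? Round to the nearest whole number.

Invert JC69: p = (3/4)(1 − e^(−4d/3)) = 0.75 × (1 − e^(-0.474667)) = 0.75 × (1 − 0.622092) = 0.283431.
Expected differing sites = pL ≈ 0.283431 × 2521 = 714.529551 ≈ 715.

715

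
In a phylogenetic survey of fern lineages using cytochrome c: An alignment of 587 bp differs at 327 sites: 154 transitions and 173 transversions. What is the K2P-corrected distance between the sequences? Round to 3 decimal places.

1.078

P = 154/587 ≈ 0.262351 and Q = 173/587 ≈ 0.294719.
Under the Kimura two-parameter model, d = −½ ln(1 − 2P − Q) − ¼ ln(1 − 2Q).
1 − 2P − Q = 0.180579, giving −½ ln(0.180579) = 0.855793.
1 − 2Q = 0.410562, giving −¼ ln(0.410562) = 0.222557.
d = 0.855793 + 0.222557 = 1.078350.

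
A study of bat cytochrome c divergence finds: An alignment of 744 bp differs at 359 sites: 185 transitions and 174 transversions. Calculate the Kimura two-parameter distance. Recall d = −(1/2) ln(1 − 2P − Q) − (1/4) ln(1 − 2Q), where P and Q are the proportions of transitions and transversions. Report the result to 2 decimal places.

P = 185/744 ≈ 0.248656 and Q = 174/744 ≈ 0.233871.
Under the Kimura two-parameter model, d = −½ ln(1 − 2P − Q) − ¼ ln(1 − 2Q).
1 − 2P − Q = 0.268817, giving −½ ln(0.268817) = 0.656862.
1 − 2Q = 0.532258, giving −¼ ln(0.532258) = 0.157657.
d = 0.656862 + 0.157657 = 0.814519.

0.81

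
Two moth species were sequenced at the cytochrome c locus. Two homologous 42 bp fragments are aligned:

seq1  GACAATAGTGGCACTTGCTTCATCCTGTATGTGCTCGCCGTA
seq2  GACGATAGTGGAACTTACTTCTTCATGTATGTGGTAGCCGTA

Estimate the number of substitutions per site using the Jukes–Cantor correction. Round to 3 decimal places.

0.188

The sequences differ at 7 of 42 sites (4, 12, 17, 22, 25, 34, 36), so p = 7/42 ≈ 0.166667.
d = −(3/4) ln(1 − 4p/3) = −0.75 ln(1 − 0.222223) = −0.75 ln(0.777777)
  = −0.75 × (-0.251315) = 0.188486 substitutions/site.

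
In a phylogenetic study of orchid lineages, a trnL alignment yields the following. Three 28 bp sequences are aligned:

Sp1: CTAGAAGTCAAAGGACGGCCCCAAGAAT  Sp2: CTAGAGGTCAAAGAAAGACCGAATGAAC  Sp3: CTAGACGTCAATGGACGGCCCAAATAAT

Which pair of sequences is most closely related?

Sp1 and Sp3

Sp1–Sp2: 8/28 differ, p = 0.286, d = 0.360.
Sp1–Sp3: 4/28 differ, p = 0.143, d = 0.158.
Sp2–Sp3: 9/28 differ, p = 0.321, d = 0.420.
The smallest distance is between Sp1 and Sp3.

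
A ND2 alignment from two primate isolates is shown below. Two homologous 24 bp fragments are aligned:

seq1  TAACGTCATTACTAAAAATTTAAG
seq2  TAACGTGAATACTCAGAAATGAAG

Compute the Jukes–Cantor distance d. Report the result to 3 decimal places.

The sequences differ at 6 of 24 sites (7, 9, 14, 16, 19, 21), so p = 6/24 = 0.25.
d = −(3/4) ln(1 − 4p/3) = −0.75 ln(1 − 0.333333) = −0.75 ln(0.666667)
  = −0.75 × (-0.405465) = 0.304099 substitutions/site.

0.304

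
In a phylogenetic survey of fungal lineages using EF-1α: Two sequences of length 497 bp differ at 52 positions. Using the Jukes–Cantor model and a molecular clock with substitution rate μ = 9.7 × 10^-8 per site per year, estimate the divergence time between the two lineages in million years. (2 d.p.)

0.58

p = 52/497 ≈ 0.104628.
d = −(3/4) ln(1 − 4p/3) = −0.75 ln(1 − 0.139504) = −0.75 ln(0.860496)
  = −0.75 × (-0.150246) = 0.112685 substitutions/site.
Under a molecular clock d = 2μt, so t = d/(2μ) = 0.112685 / (2 × 9.7 × 10^-8) = 0.58 million years.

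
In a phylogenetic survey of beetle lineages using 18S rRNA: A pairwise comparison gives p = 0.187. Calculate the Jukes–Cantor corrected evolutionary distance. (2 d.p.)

0.22

d = −(3/4) ln(1 − 4p/3) = −0.75 ln(1 − 0.249333) = −0.75 ln(0.750667)
  = −0.75 × (-0.286793) = 0.215095 substitutions/site.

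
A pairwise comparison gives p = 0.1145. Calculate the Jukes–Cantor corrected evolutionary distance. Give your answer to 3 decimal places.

0.124

d = −(3/4) ln(1 − 4p/3) = −0.75 ln(1 − 0.152667) = −0.75 ln(0.847333)
  = −0.75 × (-0.165662) = 0.124247 substitutions/site.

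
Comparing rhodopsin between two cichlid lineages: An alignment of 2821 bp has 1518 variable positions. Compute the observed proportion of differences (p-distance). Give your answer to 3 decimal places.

0.538

p = 1518/2821 = 0.538107… ≈ 0.538 (to 3 d.p.).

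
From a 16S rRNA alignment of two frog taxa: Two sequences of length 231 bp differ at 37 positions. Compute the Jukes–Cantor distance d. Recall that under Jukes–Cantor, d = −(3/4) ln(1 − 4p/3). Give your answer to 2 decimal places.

p = 37/231 ≈ 0.160173.
d = −(3/4) ln(1 − 4p/3) = −0.75 ln(1 − 0.213564) = −0.75 ln(0.786436)
  = −0.75 × (-0.240244) = 0.180183 substitutions/site.

0.18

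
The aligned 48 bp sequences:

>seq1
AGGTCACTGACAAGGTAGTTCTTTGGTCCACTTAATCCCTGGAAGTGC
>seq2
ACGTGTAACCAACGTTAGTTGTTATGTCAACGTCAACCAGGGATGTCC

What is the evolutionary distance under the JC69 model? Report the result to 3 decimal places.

The sequences differ at 21 of 48 sites, so p = 21/48 = 0.4375.
d = −(3/4) ln(1 − 4p/3) = −0.75 ln(1 − 0.583333) = −0.75 ln(0.416667)
  = −0.75 × (-0.875468) = 0.656601 substitutions/site.

0.657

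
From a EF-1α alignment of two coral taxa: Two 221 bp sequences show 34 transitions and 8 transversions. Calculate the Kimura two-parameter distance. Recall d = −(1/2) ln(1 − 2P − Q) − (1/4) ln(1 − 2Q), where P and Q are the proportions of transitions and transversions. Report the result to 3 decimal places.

P = 34/221 ≈ 0.153846 and Q = 8/221 ≈ 0.036199.
Under the Kimura two-parameter model, d = −½ ln(1 − 2P − Q) − ¼ ln(1 − 2Q).
1 − 2P − Q = 0.656109, giving −½ ln(0.656109) = 0.210714.
1 − 2Q = 0.927602, giving −¼ ln(0.927602) = 0.018788.
d = 0.210714 + 0.018788 = 0.229502.

0.230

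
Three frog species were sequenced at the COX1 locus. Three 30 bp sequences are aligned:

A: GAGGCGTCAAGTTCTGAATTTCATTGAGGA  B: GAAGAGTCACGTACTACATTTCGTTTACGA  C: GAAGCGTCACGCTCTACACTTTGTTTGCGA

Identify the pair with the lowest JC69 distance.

B and C

A–B: 9/30 differ, p = 0.300, d = 0.383.
A–C: 11/30 differ, p = 0.367, d = 0.503.
B–C: 6/30 differ, p = 0.200, d = 0.233.
The smallest distance is between B and C.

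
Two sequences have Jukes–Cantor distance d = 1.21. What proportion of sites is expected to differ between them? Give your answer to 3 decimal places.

p = (3/4)(1 − e^(−4d/3)) = 0.75 × (1 − e^(-1.613333)) = 0.75 × (1 − 0.199222) = 0.600584.

0.601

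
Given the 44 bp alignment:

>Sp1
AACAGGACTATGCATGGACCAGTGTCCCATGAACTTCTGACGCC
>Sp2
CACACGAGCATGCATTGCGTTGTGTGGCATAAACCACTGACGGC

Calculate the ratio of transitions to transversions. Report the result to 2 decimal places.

Transitions are A↔G and C↔T; transversions are all other mismatches.
Transitions: 4. Transversions: 11.
R = 4/11 = 0.363636… ≈ 0.36 (to 2 d.p.).

0.36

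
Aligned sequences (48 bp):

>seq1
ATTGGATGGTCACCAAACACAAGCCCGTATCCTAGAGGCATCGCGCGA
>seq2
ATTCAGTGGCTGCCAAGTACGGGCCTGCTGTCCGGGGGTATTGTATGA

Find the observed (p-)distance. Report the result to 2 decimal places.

0.48

The sequences differ at 23 of 48 positions.
p = 23/48 = 0.479166… ≈ 0.48 (to 2 d.p.).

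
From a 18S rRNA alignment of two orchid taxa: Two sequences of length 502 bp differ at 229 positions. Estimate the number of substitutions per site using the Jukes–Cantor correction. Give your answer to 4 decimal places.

p = 229/502 ≈ 0.456175.
d = −(3/4) ln(1 − 4p/3) = −0.75 ln(1 − 0.608233) = −0.75 ln(0.391767)
  = −0.75 × (-0.937088) = 0.702816 substitutions/site.

0.7028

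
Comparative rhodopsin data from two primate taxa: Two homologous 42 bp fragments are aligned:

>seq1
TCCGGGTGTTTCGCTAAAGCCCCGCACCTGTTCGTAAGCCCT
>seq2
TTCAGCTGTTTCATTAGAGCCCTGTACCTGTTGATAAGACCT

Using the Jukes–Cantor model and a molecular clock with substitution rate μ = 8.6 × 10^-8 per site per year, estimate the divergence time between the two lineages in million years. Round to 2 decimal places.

1.87

The sequences differ at 11 of 42 sites, so p = 11/42 ≈ 0.261905.
d = −(3/4) ln(1 − 4p/3) = −0.75 ln(1 − 0.349207) = −0.75 ln(0.650793)
  = −0.75 × (-0.429564) = 0.322173 substitutions/site.
Under a molecular clock d = 2μt, so t = d/(2μ) = 0.322173 / (2 × 8.6 × 10^-8) = 1.87 million years.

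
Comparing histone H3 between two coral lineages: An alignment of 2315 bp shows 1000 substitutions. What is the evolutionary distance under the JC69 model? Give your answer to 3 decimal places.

0.643

p = 1000/2315 ≈ 0.431965.
d = −(3/4) ln(1 − 4p/3) = −0.75 ln(1 − 0.575953) = −0.75 ln(0.424047)
  = −0.75 × (-0.857911) = 0.643433 substitutions/site.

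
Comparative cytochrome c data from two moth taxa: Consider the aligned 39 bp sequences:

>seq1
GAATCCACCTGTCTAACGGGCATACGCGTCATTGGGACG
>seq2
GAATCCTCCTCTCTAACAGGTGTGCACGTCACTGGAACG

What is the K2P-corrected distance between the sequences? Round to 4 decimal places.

0.2911

Of 39 sites, 7 differences are transitions and 2 are transversions, so P = 7/39 ≈ 0.179487 and Q = 2/39 ≈ 0.051282.
Under the Kimura two-parameter model, d = −½ ln(1 − 2P − Q) − ¼ ln(1 − 2Q).
1 − 2P − Q = 0.589744, giving −½ ln(0.589744) = 0.264033.
1 − 2Q = 0.897436, giving −¼ ln(0.897436) = 0.027053.
d = 0.264033 + 0.027053 = 0.291086.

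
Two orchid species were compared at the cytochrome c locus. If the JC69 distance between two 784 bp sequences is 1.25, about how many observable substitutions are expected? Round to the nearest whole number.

477

Invert JC69: p = (3/4)(1 − e^(−4d/3)) = 0.75 × (1 − e^(-1.666667)) = 0.75 × (1 − 0.188876) = 0.608343.
Expected differing sites = pL ≈ 0.608343 × 784 = 476.940912 ≈ 477.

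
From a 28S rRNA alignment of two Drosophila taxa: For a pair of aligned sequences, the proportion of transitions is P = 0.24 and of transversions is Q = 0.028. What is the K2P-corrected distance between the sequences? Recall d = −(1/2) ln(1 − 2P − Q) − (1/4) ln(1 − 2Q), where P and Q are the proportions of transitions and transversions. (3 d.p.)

0.369

Under the Kimura two-parameter model, d = −½ ln(1 − 2P − Q) − ¼ ln(1 − 2Q).
1 − 2P − Q = 0.492, giving −½ ln(0.492) = 0.354638.
1 − 2Q = 0.944, giving −¼ ln(0.944) = 0.014407.
d = 0.354638 + 0.014407 = 0.369045.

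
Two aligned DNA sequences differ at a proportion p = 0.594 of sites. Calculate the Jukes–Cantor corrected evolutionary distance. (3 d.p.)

1.178

d = −(3/4) ln(1 − 4p/3) = −0.75 ln(1 − 0.792) = −0.75 ln(0.208)
  = −0.75 × (-1.570217) = 1.177663 substitutions/site.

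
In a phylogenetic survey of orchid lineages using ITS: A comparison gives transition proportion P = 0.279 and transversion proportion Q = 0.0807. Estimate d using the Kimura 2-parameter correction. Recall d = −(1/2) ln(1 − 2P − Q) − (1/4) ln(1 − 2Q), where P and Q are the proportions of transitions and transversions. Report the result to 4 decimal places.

0.5530

Under the Kimura two-parameter model, d = −½ ln(1 − 2P − Q) − ¼ ln(1 − 2Q).
1 − 2P − Q = 0.3613, giving −½ ln(0.3613) = 0.509023.
1 − 2Q = 0.8386, giving −¼ ln(0.8386) = 0.044005.
d = 0.509023 + 0.044005 = 0.553028.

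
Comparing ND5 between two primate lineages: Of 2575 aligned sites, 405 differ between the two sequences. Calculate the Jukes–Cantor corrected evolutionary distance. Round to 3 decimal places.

p = 405/2575 ≈ 0.157282.
d = −(3/4) ln(1 − 4p/3) = −0.75 ln(1 − 0.209709) = −0.75 ln(0.790291)
  = −0.75 × (-0.235354) = 0.176516 substitutions/site.

0.177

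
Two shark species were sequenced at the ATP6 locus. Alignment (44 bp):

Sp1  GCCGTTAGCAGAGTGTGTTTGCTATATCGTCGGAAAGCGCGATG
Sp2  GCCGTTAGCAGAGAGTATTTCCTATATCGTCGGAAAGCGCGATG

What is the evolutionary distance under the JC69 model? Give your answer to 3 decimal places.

0.071

The sequences differ at 3 of 44 sites (14, 17, 21), so p = 3/44 ≈ 0.068182.
d = −(3/4) ln(1 − 4p/3) = −0.75 ln(1 − 0.090909) = −0.75 ln(0.909091)
  = −0.75 × (-0.095310) = 0.071483 substitutions/site.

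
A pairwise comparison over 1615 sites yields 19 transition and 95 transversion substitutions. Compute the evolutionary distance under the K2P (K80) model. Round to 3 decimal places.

0.074

P = 19/1615 ≈ 0.011765 and Q = 95/1615 ≈ 0.058824.
Under the Kimura two-parameter model, d = −½ ln(1 − 2P − Q) − ¼ ln(1 − 2Q).
1 − 2P − Q = 0.917646, giving −½ ln(0.917646) = 0.042972.
1 − 2Q = 0.882352, giving −¼ ln(0.882352) = 0.031291.
d = 0.042972 + 0.031291 = 0.074263.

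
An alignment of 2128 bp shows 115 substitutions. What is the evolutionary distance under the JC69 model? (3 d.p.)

p = 115/2128 ≈ 0.054041.
d = −(3/4) ln(1 − 4p/3) = −0.75 ln(1 − 0.072055) = −0.75 ln(0.927945)
  = −0.75 × (-0.074783) = 0.056087 substitutions/site.

0.056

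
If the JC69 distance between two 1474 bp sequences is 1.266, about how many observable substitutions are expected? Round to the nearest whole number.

Invert JC69: p = (3/4)(1 − e^(−4d/3)) = 0.75 × (1 − e^(-1.688)) = 0.75 × (1 − 0.184889) = 0.611333.
Expected differing sites = pL ≈ 0.611333 × 1474 = 901.104842 ≈ 901.

901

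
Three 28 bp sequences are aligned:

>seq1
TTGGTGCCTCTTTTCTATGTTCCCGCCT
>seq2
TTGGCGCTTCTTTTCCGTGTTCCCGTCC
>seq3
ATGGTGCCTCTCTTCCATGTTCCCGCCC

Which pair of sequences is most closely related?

seq1–seq2: 6/28 differ, p = 0.214, d = 0.252.
seq1–seq3: 4/28 differ, p = 0.143, d = 0.158.
seq2–seq3: 6/28 differ, p = 0.214, d = 0.252.
The smallest distance is between seq1 and seq3.

seq1 and seq3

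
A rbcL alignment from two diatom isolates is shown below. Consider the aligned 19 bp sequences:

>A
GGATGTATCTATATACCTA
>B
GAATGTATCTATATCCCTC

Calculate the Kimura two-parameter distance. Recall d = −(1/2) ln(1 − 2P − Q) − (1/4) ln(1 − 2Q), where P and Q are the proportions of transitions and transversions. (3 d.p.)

0.177

Of 19 sites, 1 differences are transitions and 2 are transversions, so P = 1/19 ≈ 0.052632 and Q = 2/19 ≈ 0.105263.
Under the Kimura two-parameter model, d = −½ ln(1 − 2P − Q) − ¼ ln(1 − 2Q).
1 − 2P − Q = 0.789473, giving −½ ln(0.789473) = 0.118195.
1 − 2Q = 0.789474, giving −¼ ln(0.789474) = 0.059097.
d = 0.118195 + 0.059097 = 0.177292.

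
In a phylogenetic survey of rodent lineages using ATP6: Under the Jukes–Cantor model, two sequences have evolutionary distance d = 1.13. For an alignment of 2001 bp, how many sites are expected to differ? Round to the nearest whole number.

Invert JC69: p = (3/4)(1 − e^(−4d/3)) = 0.75 × (1 − e^(-1.506667)) = 0.75 × (1 − 0.221647) = 0.583765.
Expected differing sites = pL ≈ 0.583765 × 2001 = 1168.113765 ≈ 1168.

1168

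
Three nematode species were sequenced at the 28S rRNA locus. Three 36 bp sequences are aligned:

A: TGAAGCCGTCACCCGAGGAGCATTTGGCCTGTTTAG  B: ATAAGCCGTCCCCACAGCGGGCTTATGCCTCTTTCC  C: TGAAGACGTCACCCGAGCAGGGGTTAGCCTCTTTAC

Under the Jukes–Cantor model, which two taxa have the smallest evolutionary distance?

A and C

A–B: 14/36 differ, p = 0.389, d = 0.548.
A–C: 8/36 differ, p = 0.222, d = 0.264.
B–C: 12/36 differ, p = 0.333, d = 0.441.
The smallest distance is between A and C.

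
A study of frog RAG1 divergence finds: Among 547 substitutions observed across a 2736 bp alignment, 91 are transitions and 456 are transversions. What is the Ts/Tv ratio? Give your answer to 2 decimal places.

0.20

R = 91/456 = 0.199561… ≈ 0.20 (to 2 d.p.).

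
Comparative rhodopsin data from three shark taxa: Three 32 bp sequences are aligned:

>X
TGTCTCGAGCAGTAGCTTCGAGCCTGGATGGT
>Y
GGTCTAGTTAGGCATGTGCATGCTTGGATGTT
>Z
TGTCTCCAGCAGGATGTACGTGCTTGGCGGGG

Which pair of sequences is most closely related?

X–Y: 14/32 differ, p = 0.438, d = 0.657.
X–Z: 10/32 differ, p = 0.313, d = 0.404.
Y–Z: 14/32 differ, p = 0.438, d = 0.657.
The smallest distance is between X and Z.

X and Z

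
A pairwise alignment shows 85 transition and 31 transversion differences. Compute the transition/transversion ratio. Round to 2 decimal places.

2.74

R = 85/31 = 2.741935… ≈ 2.74 (to 2 d.p.).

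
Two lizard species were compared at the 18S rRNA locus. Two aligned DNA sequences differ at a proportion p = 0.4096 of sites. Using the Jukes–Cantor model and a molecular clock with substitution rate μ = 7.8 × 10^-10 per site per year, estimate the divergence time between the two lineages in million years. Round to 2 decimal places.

d = −(3/4) ln(1 − 4p/3) = −0.75 ln(1 − 0.546133) = −0.75 ln(0.453867)
  = −0.75 × (-0.789951) = 0.592463 substitutions/site.
Under a molecular clock d = 2μt, so t = d/(2μ) = 0.592463 / (2 × 7.8 × 10^-10) = 379.78 million years.

379.78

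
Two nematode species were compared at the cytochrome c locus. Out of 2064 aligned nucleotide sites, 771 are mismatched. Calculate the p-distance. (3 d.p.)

p = 771/2064 = 0.373546… ≈ 0.374 (to 3 d.p.).

0.374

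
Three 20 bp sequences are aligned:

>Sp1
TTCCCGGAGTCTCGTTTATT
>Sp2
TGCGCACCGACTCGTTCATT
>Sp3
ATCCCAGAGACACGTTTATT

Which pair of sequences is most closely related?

Sp1–Sp2: 7/20 differ, p = 0.350, d = 0.471.
Sp1–Sp3: 4/20 differ, p = 0.200, d = 0.233.
Sp2–Sp3: 7/20 differ, p = 0.350, d = 0.471.
The smallest distance is between Sp1 and Sp3.

Sp1 and Sp3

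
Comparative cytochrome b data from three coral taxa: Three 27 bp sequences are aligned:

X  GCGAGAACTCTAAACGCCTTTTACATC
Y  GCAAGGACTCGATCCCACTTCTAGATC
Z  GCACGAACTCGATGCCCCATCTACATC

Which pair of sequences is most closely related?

Y and Z

X–Y: 9/27 differ, p = 0.333, d = 0.441.
X–Z: 8/27 differ, p = 0.296, d = 0.377.
Y–Z: 6/27 differ, p = 0.222, d = 0.264.
The smallest distance is between Y and Z.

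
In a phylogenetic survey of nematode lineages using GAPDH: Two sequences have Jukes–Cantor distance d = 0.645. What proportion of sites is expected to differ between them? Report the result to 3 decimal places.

0.433

p = (3/4)(1 − e^(−4d/3)) = 0.75 × (1 − e^(-0.86)) = 0.75 × (1 − 0.423162) = 0.432629.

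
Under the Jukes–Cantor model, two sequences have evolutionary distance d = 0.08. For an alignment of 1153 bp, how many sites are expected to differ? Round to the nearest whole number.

87

Invert JC69: p = (3/4)(1 − e^(−4d/3)) = 0.75 × (1 − e^(-0.106667)) = 0.75 × (1 − 0.898825) = 0.075881.
Expected differing sites = pL ≈ 0.075881 × 1153 = 87.490793 ≈ 87.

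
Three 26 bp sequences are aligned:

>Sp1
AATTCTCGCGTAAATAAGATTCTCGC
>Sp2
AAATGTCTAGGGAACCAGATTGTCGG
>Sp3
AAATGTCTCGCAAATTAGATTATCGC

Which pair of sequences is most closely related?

Sp1–Sp2: 10/26 differ, p = 0.385, d = 0.539.
Sp1–Sp3: 6/26 differ, p = 0.231, d = 0.276.
Sp2–Sp3: 7/26 differ, p = 0.269, d = 0.334.
The smallest distance is between Sp1 and Sp3.

Sp1 and Sp3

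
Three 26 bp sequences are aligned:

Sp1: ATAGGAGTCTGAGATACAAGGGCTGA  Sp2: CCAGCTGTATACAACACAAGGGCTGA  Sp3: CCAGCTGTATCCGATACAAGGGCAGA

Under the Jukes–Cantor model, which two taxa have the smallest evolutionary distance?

Sp2 and Sp3

Sp1–Sp2: 9/26 differ, p = 0.346, d = 0.464.
Sp1–Sp3: 8/26 differ, p = 0.308, d = 0.396.
Sp2–Sp3: 4/26 differ, p = 0.154, d = 0.172.
The smallest distance is between Sp2 and Sp3.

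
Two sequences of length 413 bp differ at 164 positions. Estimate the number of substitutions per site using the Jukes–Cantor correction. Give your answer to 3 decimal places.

p = 164/413 ≈ 0.397094.
d = −(3/4) ln(1 − 4p/3) = −0.75 ln(1 − 0.529459) = −0.75 ln(0.470541)
  = −0.75 × (-0.753872) = 0.565404 substitutions/site.

0.565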